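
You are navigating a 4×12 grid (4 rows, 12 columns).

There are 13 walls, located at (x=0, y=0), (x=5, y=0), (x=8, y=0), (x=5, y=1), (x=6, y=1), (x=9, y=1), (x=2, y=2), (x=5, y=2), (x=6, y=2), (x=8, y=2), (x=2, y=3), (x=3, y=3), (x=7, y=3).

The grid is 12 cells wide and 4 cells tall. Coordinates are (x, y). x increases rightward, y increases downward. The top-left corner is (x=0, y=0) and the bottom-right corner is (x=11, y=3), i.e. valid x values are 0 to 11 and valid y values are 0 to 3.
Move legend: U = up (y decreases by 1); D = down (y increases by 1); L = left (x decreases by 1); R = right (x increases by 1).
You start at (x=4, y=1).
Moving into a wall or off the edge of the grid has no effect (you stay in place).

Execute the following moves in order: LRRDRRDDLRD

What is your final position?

Answer: Final position: (x=5, y=3)

Derivation:
Start: (x=4, y=1)
  L (left): (x=4, y=1) -> (x=3, y=1)
  R (right): (x=3, y=1) -> (x=4, y=1)
  R (right): blocked, stay at (x=4, y=1)
  D (down): (x=4, y=1) -> (x=4, y=2)
  R (right): blocked, stay at (x=4, y=2)
  R (right): blocked, stay at (x=4, y=2)
  D (down): (x=4, y=2) -> (x=4, y=3)
  D (down): blocked, stay at (x=4, y=3)
  L (left): blocked, stay at (x=4, y=3)
  R (right): (x=4, y=3) -> (x=5, y=3)
  D (down): blocked, stay at (x=5, y=3)
Final: (x=5, y=3)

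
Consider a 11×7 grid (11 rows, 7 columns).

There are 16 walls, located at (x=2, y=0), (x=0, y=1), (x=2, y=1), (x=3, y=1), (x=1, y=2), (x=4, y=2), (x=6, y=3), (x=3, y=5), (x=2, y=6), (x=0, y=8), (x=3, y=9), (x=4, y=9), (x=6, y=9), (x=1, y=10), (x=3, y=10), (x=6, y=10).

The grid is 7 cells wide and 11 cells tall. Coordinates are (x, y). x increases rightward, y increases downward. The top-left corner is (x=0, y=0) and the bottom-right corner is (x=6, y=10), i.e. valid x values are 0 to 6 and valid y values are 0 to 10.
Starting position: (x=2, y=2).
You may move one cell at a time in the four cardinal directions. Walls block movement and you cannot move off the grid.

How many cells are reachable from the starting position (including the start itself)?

Answer: Reachable cells: 58

Derivation:
BFS flood-fill from (x=2, y=2):
  Distance 0: (x=2, y=2)
  Distance 1: (x=3, y=2), (x=2, y=3)
  Distance 2: (x=1, y=3), (x=3, y=3), (x=2, y=4)
  Distance 3: (x=0, y=3), (x=4, y=3), (x=1, y=4), (x=3, y=4), (x=2, y=5)
  Distance 4: (x=0, y=2), (x=5, y=3), (x=0, y=4), (x=4, y=4), (x=1, y=5)
  Distance 5: (x=5, y=2), (x=5, y=4), (x=0, y=5), (x=4, y=5), (x=1, y=6)
  Distance 6: (x=5, y=1), (x=6, y=2), (x=6, y=4), (x=5, y=5), (x=0, y=6), (x=4, y=6), (x=1, y=7)
  Distance 7: (x=5, y=0), (x=4, y=1), (x=6, y=1), (x=6, y=5), (x=3, y=6), (x=5, y=6), (x=0, y=7), (x=2, y=7), (x=4, y=7), (x=1, y=8)
  Distance 8: (x=4, y=0), (x=6, y=0), (x=6, y=6), (x=3, y=7), (x=5, y=7), (x=2, y=8), (x=4, y=8), (x=1, y=9)
  Distance 9: (x=3, y=0), (x=6, y=7), (x=3, y=8), (x=5, y=8), (x=0, y=9), (x=2, y=9)
  Distance 10: (x=6, y=8), (x=5, y=9), (x=0, y=10), (x=2, y=10)
  Distance 11: (x=5, y=10)
  Distance 12: (x=4, y=10)
Total reachable: 58 (grid has 61 open cells total)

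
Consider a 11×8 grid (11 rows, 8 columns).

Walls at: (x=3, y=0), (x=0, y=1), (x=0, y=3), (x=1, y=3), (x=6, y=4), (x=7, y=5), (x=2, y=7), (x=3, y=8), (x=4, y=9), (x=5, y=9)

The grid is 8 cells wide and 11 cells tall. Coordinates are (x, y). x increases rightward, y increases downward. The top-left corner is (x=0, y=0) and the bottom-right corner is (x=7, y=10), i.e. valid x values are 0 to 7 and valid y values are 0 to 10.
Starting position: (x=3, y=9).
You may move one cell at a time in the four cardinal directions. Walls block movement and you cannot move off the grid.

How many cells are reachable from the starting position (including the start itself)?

Answer: Reachable cells: 78

Derivation:
BFS flood-fill from (x=3, y=9):
  Distance 0: (x=3, y=9)
  Distance 1: (x=2, y=9), (x=3, y=10)
  Distance 2: (x=2, y=8), (x=1, y=9), (x=2, y=10), (x=4, y=10)
  Distance 3: (x=1, y=8), (x=0, y=9), (x=1, y=10), (x=5, y=10)
  Distance 4: (x=1, y=7), (x=0, y=8), (x=0, y=10), (x=6, y=10)
  Distance 5: (x=1, y=6), (x=0, y=7), (x=6, y=9), (x=7, y=10)
  Distance 6: (x=1, y=5), (x=0, y=6), (x=2, y=6), (x=6, y=8), (x=7, y=9)
  Distance 7: (x=1, y=4), (x=0, y=5), (x=2, y=5), (x=3, y=6), (x=6, y=7), (x=5, y=8), (x=7, y=8)
  Distance 8: (x=0, y=4), (x=2, y=4), (x=3, y=5), (x=4, y=6), (x=6, y=6), (x=3, y=7), (x=5, y=7), (x=7, y=7), (x=4, y=8)
  Distance 9: (x=2, y=3), (x=3, y=4), (x=4, y=5), (x=6, y=5), (x=5, y=6), (x=7, y=6), (x=4, y=7)
  Distance 10: (x=2, y=2), (x=3, y=3), (x=4, y=4), (x=5, y=5)
  Distance 11: (x=2, y=1), (x=1, y=2), (x=3, y=2), (x=4, y=3), (x=5, y=4)
  Distance 12: (x=2, y=0), (x=1, y=1), (x=3, y=1), (x=0, y=2), (x=4, y=2), (x=5, y=3)
  Distance 13: (x=1, y=0), (x=4, y=1), (x=5, y=2), (x=6, y=3)
  Distance 14: (x=0, y=0), (x=4, y=0), (x=5, y=1), (x=6, y=2), (x=7, y=3)
  Distance 15: (x=5, y=0), (x=6, y=1), (x=7, y=2), (x=7, y=4)
  Distance 16: (x=6, y=0), (x=7, y=1)
  Distance 17: (x=7, y=0)
Total reachable: 78 (grid has 78 open cells total)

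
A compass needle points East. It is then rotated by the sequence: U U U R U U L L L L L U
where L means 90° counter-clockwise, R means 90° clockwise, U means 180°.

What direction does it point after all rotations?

Start: East
  U (U-turn (180°)) -> West
  U (U-turn (180°)) -> East
  U (U-turn (180°)) -> West
  R (right (90° clockwise)) -> North
  U (U-turn (180°)) -> South
  U (U-turn (180°)) -> North
  L (left (90° counter-clockwise)) -> West
  L (left (90° counter-clockwise)) -> South
  L (left (90° counter-clockwise)) -> East
  L (left (90° counter-clockwise)) -> North
  L (left (90° counter-clockwise)) -> West
  U (U-turn (180°)) -> East
Final: East

Answer: Final heading: East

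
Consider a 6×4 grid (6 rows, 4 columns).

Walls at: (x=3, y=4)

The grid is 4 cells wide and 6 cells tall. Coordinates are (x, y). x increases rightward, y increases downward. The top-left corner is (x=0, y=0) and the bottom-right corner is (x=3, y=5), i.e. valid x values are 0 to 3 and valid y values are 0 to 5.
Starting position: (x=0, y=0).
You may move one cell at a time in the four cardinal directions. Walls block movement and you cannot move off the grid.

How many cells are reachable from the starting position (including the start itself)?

Answer: Reachable cells: 23

Derivation:
BFS flood-fill from (x=0, y=0):
  Distance 0: (x=0, y=0)
  Distance 1: (x=1, y=0), (x=0, y=1)
  Distance 2: (x=2, y=0), (x=1, y=1), (x=0, y=2)
  Distance 3: (x=3, y=0), (x=2, y=1), (x=1, y=2), (x=0, y=3)
  Distance 4: (x=3, y=1), (x=2, y=2), (x=1, y=3), (x=0, y=4)
  Distance 5: (x=3, y=2), (x=2, y=3), (x=1, y=4), (x=0, y=5)
  Distance 6: (x=3, y=3), (x=2, y=4), (x=1, y=5)
  Distance 7: (x=2, y=5)
  Distance 8: (x=3, y=5)
Total reachable: 23 (grid has 23 open cells total)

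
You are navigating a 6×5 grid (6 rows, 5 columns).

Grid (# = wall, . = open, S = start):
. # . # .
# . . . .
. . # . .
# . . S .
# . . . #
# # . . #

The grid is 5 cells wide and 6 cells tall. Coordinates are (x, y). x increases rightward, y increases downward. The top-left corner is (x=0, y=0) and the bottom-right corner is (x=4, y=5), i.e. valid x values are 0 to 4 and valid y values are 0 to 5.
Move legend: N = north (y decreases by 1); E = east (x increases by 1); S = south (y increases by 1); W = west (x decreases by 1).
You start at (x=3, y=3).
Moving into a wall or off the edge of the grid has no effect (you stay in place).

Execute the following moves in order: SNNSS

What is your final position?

Start: (x=3, y=3)
  S (south): (x=3, y=3) -> (x=3, y=4)
  N (north): (x=3, y=4) -> (x=3, y=3)
  N (north): (x=3, y=3) -> (x=3, y=2)
  S (south): (x=3, y=2) -> (x=3, y=3)
  S (south): (x=3, y=3) -> (x=3, y=4)
Final: (x=3, y=4)

Answer: Final position: (x=3, y=4)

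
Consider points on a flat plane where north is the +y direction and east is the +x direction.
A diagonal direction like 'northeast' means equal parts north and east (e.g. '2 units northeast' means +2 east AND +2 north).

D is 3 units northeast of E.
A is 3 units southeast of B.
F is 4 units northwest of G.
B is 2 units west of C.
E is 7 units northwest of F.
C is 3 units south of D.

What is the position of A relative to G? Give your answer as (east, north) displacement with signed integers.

Place G at the origin (east=0, north=0).
  F is 4 units northwest of G: delta (east=-4, north=+4); F at (east=-4, north=4).
  E is 7 units northwest of F: delta (east=-7, north=+7); E at (east=-11, north=11).
  D is 3 units northeast of E: delta (east=+3, north=+3); D at (east=-8, north=14).
  C is 3 units south of D: delta (east=+0, north=-3); C at (east=-8, north=11).
  B is 2 units west of C: delta (east=-2, north=+0); B at (east=-10, north=11).
  A is 3 units southeast of B: delta (east=+3, north=-3); A at (east=-7, north=8).
Therefore A relative to G: (east=-7, north=8).

Answer: A is at (east=-7, north=8) relative to G.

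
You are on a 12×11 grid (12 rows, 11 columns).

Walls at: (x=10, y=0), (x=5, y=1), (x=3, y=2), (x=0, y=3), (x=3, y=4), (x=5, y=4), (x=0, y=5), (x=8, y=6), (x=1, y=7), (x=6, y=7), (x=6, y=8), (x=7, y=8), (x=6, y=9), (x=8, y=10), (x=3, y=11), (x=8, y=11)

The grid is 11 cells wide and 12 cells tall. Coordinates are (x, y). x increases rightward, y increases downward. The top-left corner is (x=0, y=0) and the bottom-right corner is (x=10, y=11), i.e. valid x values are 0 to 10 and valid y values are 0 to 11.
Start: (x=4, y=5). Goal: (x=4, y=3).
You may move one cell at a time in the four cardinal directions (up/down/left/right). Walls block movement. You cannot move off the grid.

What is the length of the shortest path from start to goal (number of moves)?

BFS from (x=4, y=5) until reaching (x=4, y=3):
  Distance 0: (x=4, y=5)
  Distance 1: (x=4, y=4), (x=3, y=5), (x=5, y=5), (x=4, y=6)
  Distance 2: (x=4, y=3), (x=2, y=5), (x=6, y=5), (x=3, y=6), (x=5, y=6), (x=4, y=7)  <- goal reached here
One shortest path (2 moves): (x=4, y=5) -> (x=4, y=4) -> (x=4, y=3)

Answer: Shortest path length: 2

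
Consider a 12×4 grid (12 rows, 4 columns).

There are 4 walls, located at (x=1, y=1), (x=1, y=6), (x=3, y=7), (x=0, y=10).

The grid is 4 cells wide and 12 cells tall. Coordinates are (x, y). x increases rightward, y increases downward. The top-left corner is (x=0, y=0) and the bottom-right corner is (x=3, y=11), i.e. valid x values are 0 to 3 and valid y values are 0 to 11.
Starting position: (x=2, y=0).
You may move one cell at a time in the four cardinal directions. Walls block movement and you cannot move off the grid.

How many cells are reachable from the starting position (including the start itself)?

BFS flood-fill from (x=2, y=0):
  Distance 0: (x=2, y=0)
  Distance 1: (x=1, y=0), (x=3, y=0), (x=2, y=1)
  Distance 2: (x=0, y=0), (x=3, y=1), (x=2, y=2)
  Distance 3: (x=0, y=1), (x=1, y=2), (x=3, y=2), (x=2, y=3)
  Distance 4: (x=0, y=2), (x=1, y=3), (x=3, y=3), (x=2, y=4)
  Distance 5: (x=0, y=3), (x=1, y=4), (x=3, y=4), (x=2, y=5)
  Distance 6: (x=0, y=4), (x=1, y=5), (x=3, y=5), (x=2, y=6)
  Distance 7: (x=0, y=5), (x=3, y=6), (x=2, y=7)
  Distance 8: (x=0, y=6), (x=1, y=7), (x=2, y=8)
  Distance 9: (x=0, y=7), (x=1, y=8), (x=3, y=8), (x=2, y=9)
  Distance 10: (x=0, y=8), (x=1, y=9), (x=3, y=9), (x=2, y=10)
  Distance 11: (x=0, y=9), (x=1, y=10), (x=3, y=10), (x=2, y=11)
  Distance 12: (x=1, y=11), (x=3, y=11)
  Distance 13: (x=0, y=11)
Total reachable: 44 (grid has 44 open cells total)

Answer: Reachable cells: 44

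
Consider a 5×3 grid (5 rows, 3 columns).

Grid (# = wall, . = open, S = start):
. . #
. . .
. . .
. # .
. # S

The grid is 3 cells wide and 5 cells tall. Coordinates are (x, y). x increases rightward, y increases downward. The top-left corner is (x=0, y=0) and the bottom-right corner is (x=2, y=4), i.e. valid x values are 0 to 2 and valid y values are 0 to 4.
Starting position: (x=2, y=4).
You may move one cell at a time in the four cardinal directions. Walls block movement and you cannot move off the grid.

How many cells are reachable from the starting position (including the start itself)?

Answer: Reachable cells: 12

Derivation:
BFS flood-fill from (x=2, y=4):
  Distance 0: (x=2, y=4)
  Distance 1: (x=2, y=3)
  Distance 2: (x=2, y=2)
  Distance 3: (x=2, y=1), (x=1, y=2)
  Distance 4: (x=1, y=1), (x=0, y=2)
  Distance 5: (x=1, y=0), (x=0, y=1), (x=0, y=3)
  Distance 6: (x=0, y=0), (x=0, y=4)
Total reachable: 12 (grid has 12 open cells total)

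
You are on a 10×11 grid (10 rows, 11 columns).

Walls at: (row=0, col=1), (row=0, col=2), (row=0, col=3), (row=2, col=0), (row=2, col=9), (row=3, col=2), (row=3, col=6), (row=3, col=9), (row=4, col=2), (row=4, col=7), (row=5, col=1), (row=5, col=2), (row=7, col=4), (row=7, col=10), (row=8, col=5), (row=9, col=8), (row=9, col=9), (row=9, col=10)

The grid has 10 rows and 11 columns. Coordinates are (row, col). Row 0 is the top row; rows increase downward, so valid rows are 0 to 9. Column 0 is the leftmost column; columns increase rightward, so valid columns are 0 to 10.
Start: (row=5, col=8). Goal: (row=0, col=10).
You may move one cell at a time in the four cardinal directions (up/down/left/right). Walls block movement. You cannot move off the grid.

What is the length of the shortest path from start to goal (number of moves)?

Answer: Shortest path length: 7

Derivation:
BFS from (row=5, col=8) until reaching (row=0, col=10):
  Distance 0: (row=5, col=8)
  Distance 1: (row=4, col=8), (row=5, col=7), (row=5, col=9), (row=6, col=8)
  Distance 2: (row=3, col=8), (row=4, col=9), (row=5, col=6), (row=5, col=10), (row=6, col=7), (row=6, col=9), (row=7, col=8)
  Distance 3: (row=2, col=8), (row=3, col=7), (row=4, col=6), (row=4, col=10), (row=5, col=5), (row=6, col=6), (row=6, col=10), (row=7, col=7), (row=7, col=9), (row=8, col=8)
  Distance 4: (row=1, col=8), (row=2, col=7), (row=3, col=10), (row=4, col=5), (row=5, col=4), (row=6, col=5), (row=7, col=6), (row=8, col=7), (row=8, col=9)
  Distance 5: (row=0, col=8), (row=1, col=7), (row=1, col=9), (row=2, col=6), (row=2, col=10), (row=3, col=5), (row=4, col=4), (row=5, col=3), (row=6, col=4), (row=7, col=5), (row=8, col=6), (row=8, col=10), (row=9, col=7)
  Distance 6: (row=0, col=7), (row=0, col=9), (row=1, col=6), (row=1, col=10), (row=2, col=5), (row=3, col=4), (row=4, col=3), (row=6, col=3), (row=9, col=6)
  Distance 7: (row=0, col=6), (row=0, col=10), (row=1, col=5), (row=2, col=4), (row=3, col=3), (row=6, col=2), (row=7, col=3), (row=9, col=5)  <- goal reached here
One shortest path (7 moves): (row=5, col=8) -> (row=5, col=9) -> (row=5, col=10) -> (row=4, col=10) -> (row=3, col=10) -> (row=2, col=10) -> (row=1, col=10) -> (row=0, col=10)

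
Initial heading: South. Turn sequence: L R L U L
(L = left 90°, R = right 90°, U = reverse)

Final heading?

Start: South
  L (left (90° counter-clockwise)) -> East
  R (right (90° clockwise)) -> South
  L (left (90° counter-clockwise)) -> East
  U (U-turn (180°)) -> West
  L (left (90° counter-clockwise)) -> South
Final: South

Answer: Final heading: South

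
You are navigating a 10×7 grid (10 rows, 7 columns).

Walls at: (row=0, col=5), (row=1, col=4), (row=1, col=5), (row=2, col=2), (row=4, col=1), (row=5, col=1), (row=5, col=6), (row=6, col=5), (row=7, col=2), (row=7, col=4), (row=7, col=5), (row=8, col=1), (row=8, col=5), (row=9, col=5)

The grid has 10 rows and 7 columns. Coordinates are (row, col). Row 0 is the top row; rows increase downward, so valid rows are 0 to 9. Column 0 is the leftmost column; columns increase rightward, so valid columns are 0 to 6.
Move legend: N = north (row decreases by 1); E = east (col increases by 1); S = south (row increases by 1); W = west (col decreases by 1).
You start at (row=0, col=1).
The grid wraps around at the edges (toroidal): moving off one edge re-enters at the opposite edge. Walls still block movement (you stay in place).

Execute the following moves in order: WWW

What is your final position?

Start: (row=0, col=1)
  W (west): (row=0, col=1) -> (row=0, col=0)
  W (west): (row=0, col=0) -> (row=0, col=6)
  W (west): blocked, stay at (row=0, col=6)
Final: (row=0, col=6)

Answer: Final position: (row=0, col=6)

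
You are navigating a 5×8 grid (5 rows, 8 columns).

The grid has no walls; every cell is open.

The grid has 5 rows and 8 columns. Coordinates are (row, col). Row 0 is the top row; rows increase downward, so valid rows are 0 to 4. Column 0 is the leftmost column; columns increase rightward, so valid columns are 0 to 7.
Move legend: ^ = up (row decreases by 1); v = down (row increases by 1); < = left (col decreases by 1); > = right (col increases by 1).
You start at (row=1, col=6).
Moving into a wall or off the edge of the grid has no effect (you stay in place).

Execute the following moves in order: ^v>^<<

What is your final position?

Answer: Final position: (row=0, col=5)

Derivation:
Start: (row=1, col=6)
  ^ (up): (row=1, col=6) -> (row=0, col=6)
  v (down): (row=0, col=6) -> (row=1, col=6)
  > (right): (row=1, col=6) -> (row=1, col=7)
  ^ (up): (row=1, col=7) -> (row=0, col=7)
  < (left): (row=0, col=7) -> (row=0, col=6)
  < (left): (row=0, col=6) -> (row=0, col=5)
Final: (row=0, col=5)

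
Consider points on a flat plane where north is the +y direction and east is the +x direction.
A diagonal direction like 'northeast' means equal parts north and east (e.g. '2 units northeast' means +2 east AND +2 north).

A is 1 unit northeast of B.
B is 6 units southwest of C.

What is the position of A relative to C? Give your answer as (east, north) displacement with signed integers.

Answer: A is at (east=-5, north=-5) relative to C.

Derivation:
Place C at the origin (east=0, north=0).
  B is 6 units southwest of C: delta (east=-6, north=-6); B at (east=-6, north=-6).
  A is 1 unit northeast of B: delta (east=+1, north=+1); A at (east=-5, north=-5).
Therefore A relative to C: (east=-5, north=-5).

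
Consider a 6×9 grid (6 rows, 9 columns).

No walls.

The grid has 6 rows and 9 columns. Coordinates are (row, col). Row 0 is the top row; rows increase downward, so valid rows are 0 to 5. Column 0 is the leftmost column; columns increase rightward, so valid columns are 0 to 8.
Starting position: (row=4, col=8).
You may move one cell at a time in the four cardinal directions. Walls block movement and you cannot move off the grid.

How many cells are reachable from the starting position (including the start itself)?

Answer: Reachable cells: 54

Derivation:
BFS flood-fill from (row=4, col=8):
  Distance 0: (row=4, col=8)
  Distance 1: (row=3, col=8), (row=4, col=7), (row=5, col=8)
  Distance 2: (row=2, col=8), (row=3, col=7), (row=4, col=6), (row=5, col=7)
  Distance 3: (row=1, col=8), (row=2, col=7), (row=3, col=6), (row=4, col=5), (row=5, col=6)
  Distance 4: (row=0, col=8), (row=1, col=7), (row=2, col=6), (row=3, col=5), (row=4, col=4), (row=5, col=5)
  Distance 5: (row=0, col=7), (row=1, col=6), (row=2, col=5), (row=3, col=4), (row=4, col=3), (row=5, col=4)
  Distance 6: (row=0, col=6), (row=1, col=5), (row=2, col=4), (row=3, col=3), (row=4, col=2), (row=5, col=3)
  Distance 7: (row=0, col=5), (row=1, col=4), (row=2, col=3), (row=3, col=2), (row=4, col=1), (row=5, col=2)
  Distance 8: (row=0, col=4), (row=1, col=3), (row=2, col=2), (row=3, col=1), (row=4, col=0), (row=5, col=1)
  Distance 9: (row=0, col=3), (row=1, col=2), (row=2, col=1), (row=3, col=0), (row=5, col=0)
  Distance 10: (row=0, col=2), (row=1, col=1), (row=2, col=0)
  Distance 11: (row=0, col=1), (row=1, col=0)
  Distance 12: (row=0, col=0)
Total reachable: 54 (grid has 54 open cells total)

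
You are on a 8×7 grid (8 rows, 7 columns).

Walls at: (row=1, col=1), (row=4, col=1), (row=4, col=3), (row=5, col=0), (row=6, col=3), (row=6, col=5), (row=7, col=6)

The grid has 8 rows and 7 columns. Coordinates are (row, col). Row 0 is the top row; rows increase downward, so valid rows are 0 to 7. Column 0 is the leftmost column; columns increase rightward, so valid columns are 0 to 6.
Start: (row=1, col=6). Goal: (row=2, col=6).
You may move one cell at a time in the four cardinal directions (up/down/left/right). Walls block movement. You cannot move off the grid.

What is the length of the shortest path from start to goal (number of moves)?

Answer: Shortest path length: 1

Derivation:
BFS from (row=1, col=6) until reaching (row=2, col=6):
  Distance 0: (row=1, col=6)
  Distance 1: (row=0, col=6), (row=1, col=5), (row=2, col=6)  <- goal reached here
One shortest path (1 moves): (row=1, col=6) -> (row=2, col=6)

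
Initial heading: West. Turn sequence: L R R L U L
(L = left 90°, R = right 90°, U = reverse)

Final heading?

Answer: Final heading: North

Derivation:
Start: West
  L (left (90° counter-clockwise)) -> South
  R (right (90° clockwise)) -> West
  R (right (90° clockwise)) -> North
  L (left (90° counter-clockwise)) -> West
  U (U-turn (180°)) -> East
  L (left (90° counter-clockwise)) -> North
Final: North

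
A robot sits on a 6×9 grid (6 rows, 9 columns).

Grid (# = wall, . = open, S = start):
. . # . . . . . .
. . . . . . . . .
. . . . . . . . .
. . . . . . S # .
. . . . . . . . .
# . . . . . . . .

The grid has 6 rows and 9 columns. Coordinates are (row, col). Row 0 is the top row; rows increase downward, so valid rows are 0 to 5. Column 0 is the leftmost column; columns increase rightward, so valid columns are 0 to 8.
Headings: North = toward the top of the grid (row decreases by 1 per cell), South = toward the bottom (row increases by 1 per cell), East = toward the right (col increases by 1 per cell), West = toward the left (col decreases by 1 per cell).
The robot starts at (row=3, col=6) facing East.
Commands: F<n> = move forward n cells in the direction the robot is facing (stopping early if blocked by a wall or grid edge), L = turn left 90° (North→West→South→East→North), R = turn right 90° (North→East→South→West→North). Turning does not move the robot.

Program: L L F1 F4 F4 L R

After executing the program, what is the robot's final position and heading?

Start: (row=3, col=6), facing East
  L: turn left, now facing North
  L: turn left, now facing West
  F1: move forward 1, now at (row=3, col=5)
  F4: move forward 4, now at (row=3, col=1)
  F4: move forward 1/4 (blocked), now at (row=3, col=0)
  L: turn left, now facing South
  R: turn right, now facing West
Final: (row=3, col=0), facing West

Answer: Final position: (row=3, col=0), facing West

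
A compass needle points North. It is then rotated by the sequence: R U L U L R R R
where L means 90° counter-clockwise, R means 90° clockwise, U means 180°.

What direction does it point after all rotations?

Start: North
  R (right (90° clockwise)) -> East
  U (U-turn (180°)) -> West
  L (left (90° counter-clockwise)) -> South
  U (U-turn (180°)) -> North
  L (left (90° counter-clockwise)) -> West
  R (right (90° clockwise)) -> North
  R (right (90° clockwise)) -> East
  R (right (90° clockwise)) -> South
Final: South

Answer: Final heading: South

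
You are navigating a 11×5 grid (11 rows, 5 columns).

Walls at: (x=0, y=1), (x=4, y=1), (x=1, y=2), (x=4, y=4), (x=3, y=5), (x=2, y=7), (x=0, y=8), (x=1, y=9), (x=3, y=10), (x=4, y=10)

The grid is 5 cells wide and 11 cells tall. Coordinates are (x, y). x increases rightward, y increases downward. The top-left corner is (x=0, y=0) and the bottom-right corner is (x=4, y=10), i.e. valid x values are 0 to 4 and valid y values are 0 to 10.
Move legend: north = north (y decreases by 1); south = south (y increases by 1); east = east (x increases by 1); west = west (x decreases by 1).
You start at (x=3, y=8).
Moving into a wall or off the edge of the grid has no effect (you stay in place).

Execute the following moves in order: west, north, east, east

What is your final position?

Answer: Final position: (x=4, y=8)

Derivation:
Start: (x=3, y=8)
  west (west): (x=3, y=8) -> (x=2, y=8)
  north (north): blocked, stay at (x=2, y=8)
  east (east): (x=2, y=8) -> (x=3, y=8)
  east (east): (x=3, y=8) -> (x=4, y=8)
Final: (x=4, y=8)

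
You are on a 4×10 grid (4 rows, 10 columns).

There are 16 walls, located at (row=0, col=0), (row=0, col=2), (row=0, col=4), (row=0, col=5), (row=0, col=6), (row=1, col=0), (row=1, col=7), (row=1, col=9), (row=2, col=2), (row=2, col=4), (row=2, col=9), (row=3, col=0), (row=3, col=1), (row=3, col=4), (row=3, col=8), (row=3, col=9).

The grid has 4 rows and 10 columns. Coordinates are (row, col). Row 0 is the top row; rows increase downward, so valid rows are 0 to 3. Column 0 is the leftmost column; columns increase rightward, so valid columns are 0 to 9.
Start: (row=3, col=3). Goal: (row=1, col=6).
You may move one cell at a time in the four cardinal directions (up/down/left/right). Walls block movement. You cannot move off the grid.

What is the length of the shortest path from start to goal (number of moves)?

Answer: Shortest path length: 5

Derivation:
BFS from (row=3, col=3) until reaching (row=1, col=6):
  Distance 0: (row=3, col=3)
  Distance 1: (row=2, col=3), (row=3, col=2)
  Distance 2: (row=1, col=3)
  Distance 3: (row=0, col=3), (row=1, col=2), (row=1, col=4)
  Distance 4: (row=1, col=1), (row=1, col=5)
  Distance 5: (row=0, col=1), (row=1, col=6), (row=2, col=1), (row=2, col=5)  <- goal reached here
One shortest path (5 moves): (row=3, col=3) -> (row=2, col=3) -> (row=1, col=3) -> (row=1, col=4) -> (row=1, col=5) -> (row=1, col=6)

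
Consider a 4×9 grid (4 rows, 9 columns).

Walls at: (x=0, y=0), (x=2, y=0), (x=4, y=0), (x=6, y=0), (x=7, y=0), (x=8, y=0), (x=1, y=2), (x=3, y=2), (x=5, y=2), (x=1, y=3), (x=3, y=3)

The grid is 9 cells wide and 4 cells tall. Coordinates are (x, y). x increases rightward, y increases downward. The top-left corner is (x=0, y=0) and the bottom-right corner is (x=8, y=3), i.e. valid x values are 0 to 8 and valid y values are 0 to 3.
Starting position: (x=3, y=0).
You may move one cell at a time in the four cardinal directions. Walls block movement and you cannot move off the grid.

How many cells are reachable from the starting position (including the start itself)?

Answer: Reachable cells: 25

Derivation:
BFS flood-fill from (x=3, y=0):
  Distance 0: (x=3, y=0)
  Distance 1: (x=3, y=1)
  Distance 2: (x=2, y=1), (x=4, y=1)
  Distance 3: (x=1, y=1), (x=5, y=1), (x=2, y=2), (x=4, y=2)
  Distance 4: (x=1, y=0), (x=5, y=0), (x=0, y=1), (x=6, y=1), (x=2, y=3), (x=4, y=3)
  Distance 5: (x=7, y=1), (x=0, y=2), (x=6, y=2), (x=5, y=3)
  Distance 6: (x=8, y=1), (x=7, y=2), (x=0, y=3), (x=6, y=3)
  Distance 7: (x=8, y=2), (x=7, y=3)
  Distance 8: (x=8, y=3)
Total reachable: 25 (grid has 25 open cells total)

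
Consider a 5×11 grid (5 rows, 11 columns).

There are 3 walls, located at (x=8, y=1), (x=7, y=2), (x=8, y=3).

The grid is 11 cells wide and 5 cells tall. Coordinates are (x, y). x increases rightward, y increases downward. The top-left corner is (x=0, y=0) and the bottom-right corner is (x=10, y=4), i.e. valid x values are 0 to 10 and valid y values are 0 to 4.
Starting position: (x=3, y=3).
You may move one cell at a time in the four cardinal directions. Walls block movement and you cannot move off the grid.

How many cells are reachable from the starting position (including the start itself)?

BFS flood-fill from (x=3, y=3):
  Distance 0: (x=3, y=3)
  Distance 1: (x=3, y=2), (x=2, y=3), (x=4, y=3), (x=3, y=4)
  Distance 2: (x=3, y=1), (x=2, y=2), (x=4, y=2), (x=1, y=3), (x=5, y=3), (x=2, y=4), (x=4, y=4)
  Distance 3: (x=3, y=0), (x=2, y=1), (x=4, y=1), (x=1, y=2), (x=5, y=2), (x=0, y=3), (x=6, y=3), (x=1, y=4), (x=5, y=4)
  Distance 4: (x=2, y=0), (x=4, y=0), (x=1, y=1), (x=5, y=1), (x=0, y=2), (x=6, y=2), (x=7, y=3), (x=0, y=4), (x=6, y=4)
  Distance 5: (x=1, y=0), (x=5, y=0), (x=0, y=1), (x=6, y=1), (x=7, y=4)
  Distance 6: (x=0, y=0), (x=6, y=0), (x=7, y=1), (x=8, y=4)
  Distance 7: (x=7, y=0), (x=9, y=4)
  Distance 8: (x=8, y=0), (x=9, y=3), (x=10, y=4)
  Distance 9: (x=9, y=0), (x=9, y=2), (x=10, y=3)
  Distance 10: (x=10, y=0), (x=9, y=1), (x=8, y=2), (x=10, y=2)
  Distance 11: (x=10, y=1)
Total reachable: 52 (grid has 52 open cells total)

Answer: Reachable cells: 52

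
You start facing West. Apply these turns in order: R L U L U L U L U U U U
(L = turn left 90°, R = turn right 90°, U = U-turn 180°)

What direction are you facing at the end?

Start: West
  R (right (90° clockwise)) -> North
  L (left (90° counter-clockwise)) -> West
  U (U-turn (180°)) -> East
  L (left (90° counter-clockwise)) -> North
  U (U-turn (180°)) -> South
  L (left (90° counter-clockwise)) -> East
  U (U-turn (180°)) -> West
  L (left (90° counter-clockwise)) -> South
  U (U-turn (180°)) -> North
  U (U-turn (180°)) -> South
  U (U-turn (180°)) -> North
  U (U-turn (180°)) -> South
Final: South

Answer: Final heading: South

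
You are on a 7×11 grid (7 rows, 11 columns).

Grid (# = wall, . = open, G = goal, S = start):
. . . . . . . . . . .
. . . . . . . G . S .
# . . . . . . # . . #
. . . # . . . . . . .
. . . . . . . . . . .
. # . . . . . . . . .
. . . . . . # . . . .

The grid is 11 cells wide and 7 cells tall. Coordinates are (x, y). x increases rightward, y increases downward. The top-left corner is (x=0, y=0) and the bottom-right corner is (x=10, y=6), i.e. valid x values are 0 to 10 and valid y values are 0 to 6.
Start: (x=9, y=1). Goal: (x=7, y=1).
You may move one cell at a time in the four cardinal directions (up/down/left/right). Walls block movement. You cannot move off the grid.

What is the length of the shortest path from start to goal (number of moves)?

BFS from (x=9, y=1) until reaching (x=7, y=1):
  Distance 0: (x=9, y=1)
  Distance 1: (x=9, y=0), (x=8, y=1), (x=10, y=1), (x=9, y=2)
  Distance 2: (x=8, y=0), (x=10, y=0), (x=7, y=1), (x=8, y=2), (x=9, y=3)  <- goal reached here
One shortest path (2 moves): (x=9, y=1) -> (x=8, y=1) -> (x=7, y=1)

Answer: Shortest path length: 2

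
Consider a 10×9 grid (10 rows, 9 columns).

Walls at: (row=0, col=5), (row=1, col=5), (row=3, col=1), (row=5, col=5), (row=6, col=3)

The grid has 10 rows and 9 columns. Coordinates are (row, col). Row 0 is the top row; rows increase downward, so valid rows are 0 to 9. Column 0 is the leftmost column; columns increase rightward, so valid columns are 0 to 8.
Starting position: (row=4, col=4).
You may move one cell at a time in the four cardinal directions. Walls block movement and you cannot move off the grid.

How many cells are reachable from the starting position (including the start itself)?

BFS flood-fill from (row=4, col=4):
  Distance 0: (row=4, col=4)
  Distance 1: (row=3, col=4), (row=4, col=3), (row=4, col=5), (row=5, col=4)
  Distance 2: (row=2, col=4), (row=3, col=3), (row=3, col=5), (row=4, col=2), (row=4, col=6), (row=5, col=3), (row=6, col=4)
  Distance 3: (row=1, col=4), (row=2, col=3), (row=2, col=5), (row=3, col=2), (row=3, col=6), (row=4, col=1), (row=4, col=7), (row=5, col=2), (row=5, col=6), (row=6, col=5), (row=7, col=4)
  Distance 4: (row=0, col=4), (row=1, col=3), (row=2, col=2), (row=2, col=6), (row=3, col=7), (row=4, col=0), (row=4, col=8), (row=5, col=1), (row=5, col=7), (row=6, col=2), (row=6, col=6), (row=7, col=3), (row=7, col=5), (row=8, col=4)
  Distance 5: (row=0, col=3), (row=1, col=2), (row=1, col=6), (row=2, col=1), (row=2, col=7), (row=3, col=0), (row=3, col=8), (row=5, col=0), (row=5, col=8), (row=6, col=1), (row=6, col=7), (row=7, col=2), (row=7, col=6), (row=8, col=3), (row=8, col=5), (row=9, col=4)
  Distance 6: (row=0, col=2), (row=0, col=6), (row=1, col=1), (row=1, col=7), (row=2, col=0), (row=2, col=8), (row=6, col=0), (row=6, col=8), (row=7, col=1), (row=7, col=7), (row=8, col=2), (row=8, col=6), (row=9, col=3), (row=9, col=5)
  Distance 7: (row=0, col=1), (row=0, col=7), (row=1, col=0), (row=1, col=8), (row=7, col=0), (row=7, col=8), (row=8, col=1), (row=8, col=7), (row=9, col=2), (row=9, col=6)
  Distance 8: (row=0, col=0), (row=0, col=8), (row=8, col=0), (row=8, col=8), (row=9, col=1), (row=9, col=7)
  Distance 9: (row=9, col=0), (row=9, col=8)
Total reachable: 85 (grid has 85 open cells total)

Answer: Reachable cells: 85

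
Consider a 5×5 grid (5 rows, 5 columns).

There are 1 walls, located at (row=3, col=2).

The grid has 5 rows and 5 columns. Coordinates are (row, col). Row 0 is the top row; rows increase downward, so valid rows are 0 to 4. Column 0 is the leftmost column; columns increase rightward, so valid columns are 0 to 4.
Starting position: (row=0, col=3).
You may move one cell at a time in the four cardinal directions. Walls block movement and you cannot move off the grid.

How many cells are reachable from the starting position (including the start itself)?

BFS flood-fill from (row=0, col=3):
  Distance 0: (row=0, col=3)
  Distance 1: (row=0, col=2), (row=0, col=4), (row=1, col=3)
  Distance 2: (row=0, col=1), (row=1, col=2), (row=1, col=4), (row=2, col=3)
  Distance 3: (row=0, col=0), (row=1, col=1), (row=2, col=2), (row=2, col=4), (row=3, col=3)
  Distance 4: (row=1, col=0), (row=2, col=1), (row=3, col=4), (row=4, col=3)
  Distance 5: (row=2, col=0), (row=3, col=1), (row=4, col=2), (row=4, col=4)
  Distance 6: (row=3, col=0), (row=4, col=1)
  Distance 7: (row=4, col=0)
Total reachable: 24 (grid has 24 open cells total)

Answer: Reachable cells: 24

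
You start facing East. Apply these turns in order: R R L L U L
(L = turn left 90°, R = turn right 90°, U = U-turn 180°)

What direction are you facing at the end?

Start: East
  R (right (90° clockwise)) -> South
  R (right (90° clockwise)) -> West
  L (left (90° counter-clockwise)) -> South
  L (left (90° counter-clockwise)) -> East
  U (U-turn (180°)) -> West
  L (left (90° counter-clockwise)) -> South
Final: South

Answer: Final heading: South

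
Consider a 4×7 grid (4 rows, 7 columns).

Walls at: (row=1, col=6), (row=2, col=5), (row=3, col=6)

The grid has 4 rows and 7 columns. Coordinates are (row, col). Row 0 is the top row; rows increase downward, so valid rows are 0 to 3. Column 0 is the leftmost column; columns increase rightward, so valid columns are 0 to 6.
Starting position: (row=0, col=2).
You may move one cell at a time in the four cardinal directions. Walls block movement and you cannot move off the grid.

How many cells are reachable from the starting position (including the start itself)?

Answer: Reachable cells: 24

Derivation:
BFS flood-fill from (row=0, col=2):
  Distance 0: (row=0, col=2)
  Distance 1: (row=0, col=1), (row=0, col=3), (row=1, col=2)
  Distance 2: (row=0, col=0), (row=0, col=4), (row=1, col=1), (row=1, col=3), (row=2, col=2)
  Distance 3: (row=0, col=5), (row=1, col=0), (row=1, col=4), (row=2, col=1), (row=2, col=3), (row=3, col=2)
  Distance 4: (row=0, col=6), (row=1, col=5), (row=2, col=0), (row=2, col=4), (row=3, col=1), (row=3, col=3)
  Distance 5: (row=3, col=0), (row=3, col=4)
  Distance 6: (row=3, col=5)
Total reachable: 24 (grid has 25 open cells total)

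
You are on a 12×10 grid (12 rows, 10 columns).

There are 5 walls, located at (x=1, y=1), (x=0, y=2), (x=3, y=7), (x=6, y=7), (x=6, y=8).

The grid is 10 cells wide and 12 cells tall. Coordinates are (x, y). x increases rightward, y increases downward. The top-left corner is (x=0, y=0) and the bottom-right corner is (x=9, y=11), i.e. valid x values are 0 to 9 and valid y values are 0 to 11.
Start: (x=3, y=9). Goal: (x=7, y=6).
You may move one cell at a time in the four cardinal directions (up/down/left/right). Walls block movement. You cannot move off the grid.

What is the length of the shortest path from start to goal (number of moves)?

Answer: Shortest path length: 7

Derivation:
BFS from (x=3, y=9) until reaching (x=7, y=6):
  Distance 0: (x=3, y=9)
  Distance 1: (x=3, y=8), (x=2, y=9), (x=4, y=9), (x=3, y=10)
  Distance 2: (x=2, y=8), (x=4, y=8), (x=1, y=9), (x=5, y=9), (x=2, y=10), (x=4, y=10), (x=3, y=11)
  Distance 3: (x=2, y=7), (x=4, y=7), (x=1, y=8), (x=5, y=8), (x=0, y=9), (x=6, y=9), (x=1, y=10), (x=5, y=10), (x=2, y=11), (x=4, y=11)
  Distance 4: (x=2, y=6), (x=4, y=6), (x=1, y=7), (x=5, y=7), (x=0, y=8), (x=7, y=9), (x=0, y=10), (x=6, y=10), (x=1, y=11), (x=5, y=11)
  Distance 5: (x=2, y=5), (x=4, y=5), (x=1, y=6), (x=3, y=6), (x=5, y=6), (x=0, y=7), (x=7, y=8), (x=8, y=9), (x=7, y=10), (x=0, y=11), (x=6, y=11)
  Distance 6: (x=2, y=4), (x=4, y=4), (x=1, y=5), (x=3, y=5), (x=5, y=5), (x=0, y=6), (x=6, y=6), (x=7, y=7), (x=8, y=8), (x=9, y=9), (x=8, y=10), (x=7, y=11)
  Distance 7: (x=2, y=3), (x=4, y=3), (x=1, y=4), (x=3, y=4), (x=5, y=4), (x=0, y=5), (x=6, y=5), (x=7, y=6), (x=8, y=7), (x=9, y=8), (x=9, y=10), (x=8, y=11)  <- goal reached here
One shortest path (7 moves): (x=3, y=9) -> (x=4, y=9) -> (x=5, y=9) -> (x=6, y=9) -> (x=7, y=9) -> (x=7, y=8) -> (x=7, y=7) -> (x=7, y=6)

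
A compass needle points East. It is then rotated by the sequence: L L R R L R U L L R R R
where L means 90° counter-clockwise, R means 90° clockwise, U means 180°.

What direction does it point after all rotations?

Answer: Final heading: North

Derivation:
Start: East
  L (left (90° counter-clockwise)) -> North
  L (left (90° counter-clockwise)) -> West
  R (right (90° clockwise)) -> North
  R (right (90° clockwise)) -> East
  L (left (90° counter-clockwise)) -> North
  R (right (90° clockwise)) -> East
  U (U-turn (180°)) -> West
  L (left (90° counter-clockwise)) -> South
  L (left (90° counter-clockwise)) -> East
  R (right (90° clockwise)) -> South
  R (right (90° clockwise)) -> West
  R (right (90° clockwise)) -> North
Final: North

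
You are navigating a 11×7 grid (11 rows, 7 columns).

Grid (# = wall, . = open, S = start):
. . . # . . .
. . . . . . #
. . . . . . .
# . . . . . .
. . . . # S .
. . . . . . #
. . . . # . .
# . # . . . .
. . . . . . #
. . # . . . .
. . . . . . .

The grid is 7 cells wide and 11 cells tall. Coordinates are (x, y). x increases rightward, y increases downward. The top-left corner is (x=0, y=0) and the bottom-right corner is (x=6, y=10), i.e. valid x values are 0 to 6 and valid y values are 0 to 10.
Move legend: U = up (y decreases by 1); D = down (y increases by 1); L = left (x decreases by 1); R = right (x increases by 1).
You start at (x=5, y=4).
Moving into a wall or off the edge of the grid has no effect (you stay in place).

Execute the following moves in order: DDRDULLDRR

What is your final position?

Answer: Final position: (x=6, y=7)

Derivation:
Start: (x=5, y=4)
  D (down): (x=5, y=4) -> (x=5, y=5)
  D (down): (x=5, y=5) -> (x=5, y=6)
  R (right): (x=5, y=6) -> (x=6, y=6)
  D (down): (x=6, y=6) -> (x=6, y=7)
  U (up): (x=6, y=7) -> (x=6, y=6)
  L (left): (x=6, y=6) -> (x=5, y=6)
  L (left): blocked, stay at (x=5, y=6)
  D (down): (x=5, y=6) -> (x=5, y=7)
  R (right): (x=5, y=7) -> (x=6, y=7)
  R (right): blocked, stay at (x=6, y=7)
Final: (x=6, y=7)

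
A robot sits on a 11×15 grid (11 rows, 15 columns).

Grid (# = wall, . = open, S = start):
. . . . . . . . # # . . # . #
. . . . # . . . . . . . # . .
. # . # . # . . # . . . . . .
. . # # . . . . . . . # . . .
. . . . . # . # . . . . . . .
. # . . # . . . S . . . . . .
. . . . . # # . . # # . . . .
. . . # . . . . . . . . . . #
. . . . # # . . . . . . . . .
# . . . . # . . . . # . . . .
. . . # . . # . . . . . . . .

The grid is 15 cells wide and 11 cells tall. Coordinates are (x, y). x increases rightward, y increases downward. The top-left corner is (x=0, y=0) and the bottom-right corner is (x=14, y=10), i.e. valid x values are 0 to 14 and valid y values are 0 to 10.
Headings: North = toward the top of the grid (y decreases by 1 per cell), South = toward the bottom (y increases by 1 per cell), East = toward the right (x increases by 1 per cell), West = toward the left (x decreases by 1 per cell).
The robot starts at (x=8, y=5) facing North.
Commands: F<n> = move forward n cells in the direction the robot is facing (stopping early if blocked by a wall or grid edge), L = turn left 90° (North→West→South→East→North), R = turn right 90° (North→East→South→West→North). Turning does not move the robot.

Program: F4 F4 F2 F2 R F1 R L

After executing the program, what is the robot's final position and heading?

Start: (x=8, y=5), facing North
  F4: move forward 2/4 (blocked), now at (x=8, y=3)
  F4: move forward 0/4 (blocked), now at (x=8, y=3)
  F2: move forward 0/2 (blocked), now at (x=8, y=3)
  F2: move forward 0/2 (blocked), now at (x=8, y=3)
  R: turn right, now facing East
  F1: move forward 1, now at (x=9, y=3)
  R: turn right, now facing South
  L: turn left, now facing East
Final: (x=9, y=3), facing East

Answer: Final position: (x=9, y=3), facing East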